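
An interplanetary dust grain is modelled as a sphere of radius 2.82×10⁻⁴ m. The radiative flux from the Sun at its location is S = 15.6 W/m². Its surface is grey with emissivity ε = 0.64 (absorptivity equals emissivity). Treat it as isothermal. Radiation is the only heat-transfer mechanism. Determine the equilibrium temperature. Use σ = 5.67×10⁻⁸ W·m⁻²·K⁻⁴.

At equilibrium, absorbed power = emitted power.
Absorbing cross-section = πr² = 2.498×10⁻⁷ m²; emitting surface = 4πr² = 9.993×10⁻⁷ m² (ratio 4).
εS·A_cross = εσ·A_surf·T⁴  ⇒  T⁴ = S/(4σ)   (ε cancels).
T⁴ = 15.6/(4·5.67×10⁻⁸) = 6.878×10⁷ K⁴.
T = (6.878×10⁷)^(1/4).

T ≈ 91.1 K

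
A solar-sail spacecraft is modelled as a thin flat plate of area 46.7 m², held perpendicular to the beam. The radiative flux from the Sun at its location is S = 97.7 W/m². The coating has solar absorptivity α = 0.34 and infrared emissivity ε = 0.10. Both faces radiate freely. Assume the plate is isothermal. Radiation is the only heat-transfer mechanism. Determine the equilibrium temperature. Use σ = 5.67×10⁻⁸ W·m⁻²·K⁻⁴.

At equilibrium, absorbed power = emitted power.
Absorbing cross-section = A = 46.70 m²; emitting surface = 2A = 93.40 m² (ratio 2).
αS·A_cross = εσ·A_surf·T⁴  ⇒  T⁴ = αS/(ε·2σ).
T⁴ = 0.340·97.7/(0.10·2·5.67×10⁻⁸) = 2.929×10⁹ K⁴.
T = (2.929×10⁹)^(1/4).

T ≈ 233 K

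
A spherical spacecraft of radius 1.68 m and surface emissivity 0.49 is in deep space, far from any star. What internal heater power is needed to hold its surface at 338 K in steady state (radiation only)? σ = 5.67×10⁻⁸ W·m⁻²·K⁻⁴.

P ≈ 12900 W

P = εσ·4πr²·T⁴.
4πr² = 35.47 m²; T⁴ = 1.305×10¹⁰ K⁴.
P = 0.49·5.67×10⁻⁸·35.47·1.305×10¹⁰.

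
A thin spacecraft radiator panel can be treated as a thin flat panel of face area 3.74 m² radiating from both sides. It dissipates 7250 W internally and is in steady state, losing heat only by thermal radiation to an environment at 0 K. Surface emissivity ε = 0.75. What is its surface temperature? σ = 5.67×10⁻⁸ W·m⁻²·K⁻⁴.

Steady state: internal power = radiated power, P = εσA T⁴.
Radiating area A = 2·3.74 = 7.480 m².
T⁴ = P/(εσA) = 7250/(0.75·5.67×10⁻⁸·7.480) = 2.279×10¹⁰ K⁴.
T = (2.279×10¹⁰)^(1/4).

T ≈ 389 K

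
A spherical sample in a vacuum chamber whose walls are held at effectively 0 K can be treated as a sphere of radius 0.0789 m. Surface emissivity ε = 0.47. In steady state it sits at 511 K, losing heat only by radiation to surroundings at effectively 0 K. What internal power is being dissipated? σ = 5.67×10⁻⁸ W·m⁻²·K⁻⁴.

Steady state: P = εσA T⁴.
A = 4πr² = 0.07823 m²; T⁴ = (511)⁴ = 6.818×10¹⁰ K⁴.
P = 0.47 × 5.67×10⁻⁸ × 0.07823 × 6.818×10¹⁰.

P ≈ 142 W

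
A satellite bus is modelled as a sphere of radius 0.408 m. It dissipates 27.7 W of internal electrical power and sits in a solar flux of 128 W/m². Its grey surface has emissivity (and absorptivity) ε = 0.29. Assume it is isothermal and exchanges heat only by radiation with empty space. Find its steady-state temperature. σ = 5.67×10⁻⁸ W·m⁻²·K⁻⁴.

T ≈ 192 K

At steady state, absorbed solar power + internal power = radiated power.
Absorbed: α·S·A_cross = 0.29·128·0.5230 = 19.41 W (cross-section πr²).
Total input = 19.41 + 27.7 = 47.11 W.
Radiated: εσ·A_surf·T⁴ with A_surf = 4πr² = 2.092 m².
T⁴ = 47.11/(0.29·5.67×10⁻⁸·2.092) = 1.370×10⁹ K⁴.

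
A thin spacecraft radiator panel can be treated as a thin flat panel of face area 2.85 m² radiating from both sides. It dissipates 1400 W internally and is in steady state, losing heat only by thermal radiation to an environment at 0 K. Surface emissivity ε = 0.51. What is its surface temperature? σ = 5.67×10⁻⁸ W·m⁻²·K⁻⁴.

T ≈ 304 K

Steady state: internal power = radiated power, P = εσA T⁴.
Radiating area A = 2·2.85 = 5.700 m².
T⁴ = P/(εσA) = 1400/(0.51·5.67×10⁻⁸·5.700) = 8.494×10⁹ K⁴.
T = (8.494×10⁹)^(1/4).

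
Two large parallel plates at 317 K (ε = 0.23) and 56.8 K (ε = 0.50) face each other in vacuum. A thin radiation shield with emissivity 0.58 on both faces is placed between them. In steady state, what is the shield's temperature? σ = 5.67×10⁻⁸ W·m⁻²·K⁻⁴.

In steady state the net flux on the hot side equals that on the cold side.
σ(T₁⁴−T_s⁴)/D₁ = σ(T_s⁴−T₂⁴)/D₂, with D₁ = 1/ε₁+1/ε_s−1 = 5.072, D₂ = 1/ε_s+1/ε₂−1 = 2.724.
Solve for T_s⁴: T_s⁴ = (D₂·T₁⁴ + D₁·T₂⁴)/(D₁+D₂) = 3.535×10⁹ K⁴.

T_s ≈ 244 K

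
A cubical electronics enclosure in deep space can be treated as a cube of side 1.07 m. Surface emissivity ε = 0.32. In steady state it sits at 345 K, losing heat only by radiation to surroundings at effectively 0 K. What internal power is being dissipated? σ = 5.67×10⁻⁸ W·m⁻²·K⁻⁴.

P ≈ 1770 W

Steady state: P = εσA T⁴.
A = 6L² = 6.869 m²; T⁴ = (345)⁴ = 1.417×10¹⁰ K⁴.
P = 0.32 × 5.67×10⁻⁸ × 6.869 × 1.417×10¹⁰.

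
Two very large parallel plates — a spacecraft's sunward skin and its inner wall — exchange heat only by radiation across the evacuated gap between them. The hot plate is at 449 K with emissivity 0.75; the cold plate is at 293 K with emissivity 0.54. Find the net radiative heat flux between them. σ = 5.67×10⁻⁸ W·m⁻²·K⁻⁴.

q ≈ 863 W/m²

For two infinite grey parallel plates, q = σ(T₁⁴ − T₂⁴)/(1/ε₁ + 1/ε₂ − 1).
T₁⁴ − T₂⁴ = 4.064×10¹⁰ − 7.370×10⁹ = 3.327×10¹⁰ K⁴.
1/ε₁ + 1/ε₂ − 1 = 1.333 + 1.852 − 1 = 2.185.
q = 5.67×10⁻⁸ × 3.327×10¹⁰ / 2.185.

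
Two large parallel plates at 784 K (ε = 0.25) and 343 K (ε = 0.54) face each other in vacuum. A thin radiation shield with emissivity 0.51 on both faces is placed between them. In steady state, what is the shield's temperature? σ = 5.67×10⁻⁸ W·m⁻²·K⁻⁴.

T_s ≈ 618 K

In steady state the net flux on the hot side equals that on the cold side.
σ(T₁⁴−T_s⁴)/D₁ = σ(T_s⁴−T₂⁴)/D₂, with D₁ = 1/ε₁+1/ε_s−1 = 4.961, D₂ = 1/ε_s+1/ε₂−1 = 2.813.
Solve for T_s⁴: T_s⁴ = (D₂·T₁⁴ + D₁·T₂⁴)/(D₁+D₂) = 1.455×10¹¹ K⁴.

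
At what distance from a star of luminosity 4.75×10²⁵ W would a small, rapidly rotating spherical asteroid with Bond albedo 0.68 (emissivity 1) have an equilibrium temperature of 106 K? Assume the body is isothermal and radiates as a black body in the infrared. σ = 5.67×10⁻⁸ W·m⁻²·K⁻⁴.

d ≈ 2.06×10¹¹ m

For an isothermal black-emitting sphere, (1−a)S·πr² = σ·4πr²·T⁴ ⇒ S = 4σT⁴/(1−a).
S = 4·5.67×10⁻⁸·(106)⁴/0.320 = 89.48 W/m².
Flux falls as S = L/(4πd²), so d = √(L/(4πS)) = √(4.75×10²⁵/(4π·89.48)).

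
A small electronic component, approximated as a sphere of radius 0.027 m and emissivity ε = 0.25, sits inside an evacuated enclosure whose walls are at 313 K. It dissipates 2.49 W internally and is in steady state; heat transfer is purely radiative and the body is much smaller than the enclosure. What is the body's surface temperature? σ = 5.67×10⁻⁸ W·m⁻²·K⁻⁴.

T ≈ 412 K

For a small grey body in a large enclosure, net radiated power = εσA(T⁴ − T_w⁴).
Steady state: P = εσA(T⁴ − T_w⁴) with A = 4πr² = 0.009161 m².
T⁴ = P/(εσA) + T_w⁴ = 2.49/(0.25·5.67×10⁻⁸·0.009161) + (313)⁴
    = 1.918×10¹⁰ + 9.598×10⁹ = 2.877×10¹⁰ K⁴.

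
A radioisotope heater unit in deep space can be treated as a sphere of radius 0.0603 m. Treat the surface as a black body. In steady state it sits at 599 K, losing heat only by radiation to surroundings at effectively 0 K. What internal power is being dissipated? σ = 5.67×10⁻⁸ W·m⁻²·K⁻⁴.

P ≈ 334 W

Steady state: P = εσA T⁴.
A = 4πr² = 0.04569 m²; T⁴ = (599)⁴ = 1.287×10¹¹ K⁴.
P = 1.0 × 5.67×10⁻⁸ × 0.04569 × 1.287×10¹¹.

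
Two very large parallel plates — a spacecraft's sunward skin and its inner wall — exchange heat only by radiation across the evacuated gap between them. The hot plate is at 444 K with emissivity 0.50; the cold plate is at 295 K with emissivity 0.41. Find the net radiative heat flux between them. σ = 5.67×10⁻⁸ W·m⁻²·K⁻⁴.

For two infinite grey parallel plates, q = σ(T₁⁴ − T₂⁴)/(1/ε₁ + 1/ε₂ − 1).
T₁⁴ − T₂⁴ = 3.886×10¹⁰ − 7.573×10⁹ = 3.129×10¹⁰ K⁴.
1/ε₁ + 1/ε₂ − 1 = 2.000 + 2.439 − 1 = 3.439.
q = 5.67×10⁻⁸ × 3.129×10¹⁰ / 3.439.

q ≈ 516 W/m²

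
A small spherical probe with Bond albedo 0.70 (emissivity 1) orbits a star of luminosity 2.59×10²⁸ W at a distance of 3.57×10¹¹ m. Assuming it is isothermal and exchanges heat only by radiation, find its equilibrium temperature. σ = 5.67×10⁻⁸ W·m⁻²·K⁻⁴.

First find the stellar flux at distance d: S = L/(4πd²) = 2.59×10²⁸/(4π·(3.57×10¹¹)²) = 16170 W/m².
For an isothermal sphere, absorbed (1−a)S·πr² = emitted σ·4πr²·T⁴, so T⁴ = (1−a)S/(4σ).
T⁴ = 0.300·16170/(4·5.67×10⁻⁸) = 2.139×10¹⁰ K⁴.

T ≈ 382 K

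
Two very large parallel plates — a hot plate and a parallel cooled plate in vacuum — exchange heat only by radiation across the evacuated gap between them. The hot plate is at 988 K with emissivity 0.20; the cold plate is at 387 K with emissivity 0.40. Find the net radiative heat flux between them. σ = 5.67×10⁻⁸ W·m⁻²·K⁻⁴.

q ≈ 8120 W/m²

For two infinite grey parallel plates, q = σ(T₁⁴ − T₂⁴)/(1/ε₁ + 1/ε₂ − 1).
T₁⁴ − T₂⁴ = 9.529×10¹¹ − 2.243×10¹⁰ = 9.304×10¹¹ K⁴.
1/ε₁ + 1/ε₂ − 1 = 5.000 + 2.500 − 1 = 6.500.
q = 5.67×10⁻⁸ × 9.304×10¹¹ / 6.500.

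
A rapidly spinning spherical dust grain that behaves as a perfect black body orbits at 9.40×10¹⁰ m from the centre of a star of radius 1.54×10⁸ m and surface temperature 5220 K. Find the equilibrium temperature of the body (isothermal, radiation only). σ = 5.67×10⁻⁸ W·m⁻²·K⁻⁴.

The star's surface emits σT_*⁴; at distance d the flux is S = σT_*⁴(R_*/d)².
S = 5.67×10⁻⁸·(5220)⁴·(1.54×10⁸/9.40×10¹⁰)² = 113.0 W/m².
For an isothermal sphere T⁴ = (1−a)S/(4σ) = 4.982×10⁸ K⁴.

T ≈ 149 K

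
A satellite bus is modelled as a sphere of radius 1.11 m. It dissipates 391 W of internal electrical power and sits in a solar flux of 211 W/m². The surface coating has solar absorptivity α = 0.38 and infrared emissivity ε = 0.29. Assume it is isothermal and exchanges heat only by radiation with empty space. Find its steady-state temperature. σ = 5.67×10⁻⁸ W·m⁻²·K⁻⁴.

T ≈ 229 K

At steady state, absorbed solar power + internal power = radiated power.
Absorbed: α·S·A_cross = 0.38·211·3.871 = 310.4 W (cross-section πr²).
Total input = 310.4 + 391 = 701.4 W.
Radiated: εσ·A_surf·T⁴ with A_surf = 4πr² = 15.48 m².
T⁴ = 701.4/(0.29·5.67×10⁻⁸·15.48) = 2.755×10⁹ K⁴.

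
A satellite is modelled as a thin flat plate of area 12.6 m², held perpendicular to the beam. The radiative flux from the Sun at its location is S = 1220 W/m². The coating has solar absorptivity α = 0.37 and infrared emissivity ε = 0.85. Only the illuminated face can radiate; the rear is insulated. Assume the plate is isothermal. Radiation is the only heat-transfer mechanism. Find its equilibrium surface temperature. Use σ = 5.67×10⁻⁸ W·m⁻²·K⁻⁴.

T ≈ 311 K

At equilibrium, absorbed power = emitted power.
Absorbing cross-section = A = 12.60 m²; emitting surface = A = 12.60 m² (ratio 1).
αS·A_cross = εσ·A_surf·T⁴  ⇒  T⁴ = αS/(ε·1σ).
T⁴ = 0.370·1220/(0.85·1·5.67×10⁻⁸) = 9.366×10⁹ K⁴.
T = (9.366×10⁹)^(1/4).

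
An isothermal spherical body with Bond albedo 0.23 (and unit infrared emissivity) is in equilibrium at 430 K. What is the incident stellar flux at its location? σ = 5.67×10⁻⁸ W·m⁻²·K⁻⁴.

S ≈ 10100 W/m²

(1−a)S·πr² = σ·4πr²·T⁴ ⇒ S = 4σT⁴/(1−a).
S = 4·5.67×10⁻⁸·3.419×10¹⁰/0.770.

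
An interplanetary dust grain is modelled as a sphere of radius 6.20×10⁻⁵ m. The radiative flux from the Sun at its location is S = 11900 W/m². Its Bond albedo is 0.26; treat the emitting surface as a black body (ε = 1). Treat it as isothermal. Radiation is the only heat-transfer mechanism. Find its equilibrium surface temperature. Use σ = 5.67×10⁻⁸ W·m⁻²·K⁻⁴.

T ≈ 444 K

At equilibrium, absorbed power = emitted power.
Absorbing cross-section = πr² = 1.208×10⁻⁸ m²; emitting surface = 4πr² = 4.831×10⁻⁸ m² (ratio 4).
(1−a)S·A_cross = εσ·A_surf·T⁴  ⇒  T⁴ = (1−a)S/(4σ).
T⁴ = 0.740·11900/(4·5.67×10⁻⁸) = 3.883×10¹⁰ K⁴.
T = (3.883×10¹⁰)^(1/4).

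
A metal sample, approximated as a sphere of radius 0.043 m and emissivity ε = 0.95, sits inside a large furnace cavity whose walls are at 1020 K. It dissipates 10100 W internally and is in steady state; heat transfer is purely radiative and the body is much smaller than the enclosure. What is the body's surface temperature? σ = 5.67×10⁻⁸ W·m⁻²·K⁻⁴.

T ≈ 1740 K

For a small grey body in a large enclosure, net radiated power = εσA(T⁴ − T_w⁴).
Steady state: P = εσA(T⁴ − T_w⁴) with A = 4πr² = 0.02324 m².
T⁴ = P/(εσA) + T_w⁴ = 10100/(0.95·5.67×10⁻⁸·0.02324) + (1020)⁴
    = 8.070×10¹² + 1.082×10¹² = 9.152×10¹² K⁴.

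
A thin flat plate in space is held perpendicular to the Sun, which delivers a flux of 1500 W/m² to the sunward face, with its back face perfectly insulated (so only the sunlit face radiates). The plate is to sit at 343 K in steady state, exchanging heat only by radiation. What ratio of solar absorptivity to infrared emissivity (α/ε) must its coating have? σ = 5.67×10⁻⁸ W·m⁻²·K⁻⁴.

Balance: αS·A = εσ·1A·T⁴ ⇒ α/ε = σT⁴/S.
α/ε = 5.67×10⁻⁸·(343)⁴/1500 = 5.67×10⁻⁸·1.384×10¹⁰/1500.

α/ε ≈ 0.523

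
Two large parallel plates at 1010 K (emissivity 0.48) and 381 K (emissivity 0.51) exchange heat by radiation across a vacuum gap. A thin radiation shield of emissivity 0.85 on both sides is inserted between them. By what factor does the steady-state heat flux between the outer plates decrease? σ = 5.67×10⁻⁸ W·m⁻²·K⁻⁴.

Without shield: q₀ = σΔ(T⁴)/(1/ε₁+1/ε₂−1) with denominator 3.044.
With shield the two gaps are in series; the resistances add: (1/ε₁+1/ε_s−1)+(1/ε_s+1/ε₂−1) = 2.260+2.137 = 4.397.
Heat-flux ratio q₀/q = 4.397/3.044.

factor ≈ 1.44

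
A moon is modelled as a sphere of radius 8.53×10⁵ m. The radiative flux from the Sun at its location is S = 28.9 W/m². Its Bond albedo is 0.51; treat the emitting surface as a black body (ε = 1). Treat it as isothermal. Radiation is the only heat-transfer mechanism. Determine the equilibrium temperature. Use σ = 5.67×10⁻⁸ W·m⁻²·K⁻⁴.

T ≈ 88.9 K

At equilibrium, absorbed power = emitted power.
Absorbing cross-section = πr² = 2.286×10¹² m²; emitting surface = 4πr² = 9.143×10¹² m² (ratio 4).
(1−a)S·A_cross = εσ·A_surf·T⁴  ⇒  T⁴ = (1−a)S/(4σ).
T⁴ = 0.490·28.9/(4·5.67×10⁻⁸) = 6.244×10⁷ K⁴.
T = (6.244×10⁷)^(1/4).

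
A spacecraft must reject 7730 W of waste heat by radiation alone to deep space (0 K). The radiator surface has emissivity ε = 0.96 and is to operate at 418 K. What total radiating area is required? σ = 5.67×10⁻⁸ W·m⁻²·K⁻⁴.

P = εσA T⁴ ⇒ A = P/(εσT⁴).
T⁴ = 3.053×10¹⁰ K⁴.
A = 7730/(0.96 × 5.67×10⁻⁸ × 3.053×10¹⁰).

A ≈ 4.65 m²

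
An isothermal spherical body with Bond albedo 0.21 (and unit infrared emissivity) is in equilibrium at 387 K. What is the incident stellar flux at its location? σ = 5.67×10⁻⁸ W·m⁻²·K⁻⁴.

S ≈ 6440 W/m²

(1−a)S·πr² = σ·4πr²·T⁴ ⇒ S = 4σT⁴/(1−a).
S = 4·5.67×10⁻⁸·2.243×10¹⁰/0.790.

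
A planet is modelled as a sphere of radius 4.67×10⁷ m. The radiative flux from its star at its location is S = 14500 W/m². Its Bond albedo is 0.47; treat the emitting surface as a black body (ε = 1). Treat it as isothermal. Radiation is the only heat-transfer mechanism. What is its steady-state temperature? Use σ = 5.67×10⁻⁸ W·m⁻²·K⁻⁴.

T ≈ 429 K

At equilibrium, absorbed power = emitted power.
Absorbing cross-section = πr² = 6.851×10¹⁵ m²; emitting surface = 4πr² = 2.741×10¹⁶ m² (ratio 4).
(1−a)S·A_cross = εσ·A_surf·T⁴  ⇒  T⁴ = (1−a)S/(4σ).
T⁴ = 0.530·14500/(4·5.67×10⁻⁸) = 3.388×10¹⁰ K⁴.
T = (3.388×10¹⁰)^(1/4).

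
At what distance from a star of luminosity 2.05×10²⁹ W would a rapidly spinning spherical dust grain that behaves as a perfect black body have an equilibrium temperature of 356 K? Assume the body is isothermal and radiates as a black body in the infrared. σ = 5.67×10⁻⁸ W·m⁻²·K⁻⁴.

For an isothermal black-emitting sphere, (1−a)S·πr² = σ·4πr²·T⁴ ⇒ S = 4σT⁴/(1−a).
S = 4·5.67×10⁻⁸·(356)⁴/1.00 = 3643 W/m².
Flux falls as S = L/(4πd²), so d = √(L/(4πS)) = √(2.05×10²⁹/(4π·3643)).

d ≈ 2.12×10¹² m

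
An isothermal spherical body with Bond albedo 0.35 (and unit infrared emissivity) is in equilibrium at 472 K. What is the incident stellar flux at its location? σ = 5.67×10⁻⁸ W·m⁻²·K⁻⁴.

S ≈ 17300 W/m²

(1−a)S·πr² = σ·4πr²·T⁴ ⇒ S = 4σT⁴/(1−a).
S = 4·5.67×10⁻⁸·4.963×10¹⁰/0.650.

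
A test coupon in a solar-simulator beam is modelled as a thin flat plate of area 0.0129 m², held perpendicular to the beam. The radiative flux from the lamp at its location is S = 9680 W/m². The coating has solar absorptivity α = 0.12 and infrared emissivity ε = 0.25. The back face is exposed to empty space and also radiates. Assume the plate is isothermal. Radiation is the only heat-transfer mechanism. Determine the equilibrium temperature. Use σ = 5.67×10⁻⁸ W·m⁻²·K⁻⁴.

T ≈ 450 K

At equilibrium, absorbed power = emitted power.
Absorbing cross-section = A = 0.01290 m²; emitting surface = 2A = 0.02580 m² (ratio 2).
αS·A_cross = εσ·A_surf·T⁴  ⇒  T⁴ = αS/(ε·2σ).
T⁴ = 0.120·9680/(0.25·2·5.67×10⁻⁸) = 4.097×10¹⁰ K⁴.
T = (4.097×10¹⁰)^(1/4).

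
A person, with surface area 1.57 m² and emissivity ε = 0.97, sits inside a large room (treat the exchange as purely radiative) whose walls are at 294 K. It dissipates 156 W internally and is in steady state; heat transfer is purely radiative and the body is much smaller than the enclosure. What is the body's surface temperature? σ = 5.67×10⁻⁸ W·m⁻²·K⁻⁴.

For a small grey body in a large enclosure, net radiated power = εσA(T⁴ − T_w⁴).
Steady state: P = εσA(T⁴ − T_w⁴) with A = 1.57 m².
T⁴ = P/(εσA) + T_w⁴ = 156/(0.97·5.67×10⁻⁸·1.570) + (294)⁴
    = 1.807×10⁹ + 7.471×10⁹ = 9.278×10⁹ K⁴.

T ≈ 310 K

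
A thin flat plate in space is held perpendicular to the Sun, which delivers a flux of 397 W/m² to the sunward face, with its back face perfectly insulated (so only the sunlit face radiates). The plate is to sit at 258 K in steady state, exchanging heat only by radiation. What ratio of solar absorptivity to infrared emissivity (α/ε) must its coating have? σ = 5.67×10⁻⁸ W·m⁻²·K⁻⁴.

Balance: αS·A = εσ·1A·T⁴ ⇒ α/ε = σT⁴/S.
α/ε = 5.67×10⁻⁸·(258)⁴/397 = 5.67×10⁻⁸·4.431×10⁹/397.

α/ε ≈ 0.633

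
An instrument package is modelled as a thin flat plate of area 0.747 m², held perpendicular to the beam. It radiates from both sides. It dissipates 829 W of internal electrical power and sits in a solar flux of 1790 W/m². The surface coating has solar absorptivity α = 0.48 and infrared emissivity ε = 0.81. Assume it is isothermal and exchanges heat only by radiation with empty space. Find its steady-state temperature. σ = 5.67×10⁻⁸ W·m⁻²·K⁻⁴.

At steady state, absorbed solar power + internal power = radiated power.
Absorbed: α·S·A_cross = 0.48·1790·0.7470 = 641.8 W (cross-section A).
Total input = 641.8 + 829 = 1471 W.
Radiated: εσ·A_surf·T⁴ with A_surf = 2A = 1.494 m².
T⁴ = 1471/(0.81·5.67×10⁻⁸·1.494) = 2.144×10¹⁰ K⁴.

T ≈ 383 K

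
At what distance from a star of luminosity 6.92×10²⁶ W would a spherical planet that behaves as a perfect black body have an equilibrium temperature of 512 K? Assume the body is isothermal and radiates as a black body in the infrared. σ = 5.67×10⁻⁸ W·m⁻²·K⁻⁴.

d ≈ 5.94×10¹⁰ m

For an isothermal black-emitting sphere, (1−a)S·πr² = σ·4πr²·T⁴ ⇒ S = 4σT⁴/(1−a).
S = 4·5.67×10⁻⁸·(512)⁴/1.00 = 15590 W/m².
Flux falls as S = L/(4πd²), so d = √(L/(4πS)) = √(6.92×10²⁶/(4π·15590)).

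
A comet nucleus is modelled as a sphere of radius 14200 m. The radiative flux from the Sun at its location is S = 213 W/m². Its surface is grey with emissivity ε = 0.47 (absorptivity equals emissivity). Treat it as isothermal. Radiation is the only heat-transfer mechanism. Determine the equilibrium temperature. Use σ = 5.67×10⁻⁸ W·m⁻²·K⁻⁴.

At equilibrium, absorbed power = emitted power.
Absorbing cross-section = πr² = 6.335×10⁸ m²; emitting surface = 4πr² = 2.534×10⁹ m² (ratio 4).
εS·A_cross = εσ·A_surf·T⁴  ⇒  T⁴ = S/(4σ)   (ε cancels).
T⁴ = 213/(4·5.67×10⁻⁸) = 9.392×10⁸ K⁴.
T = (9.392×10⁸)^(1/4).

T ≈ 175 K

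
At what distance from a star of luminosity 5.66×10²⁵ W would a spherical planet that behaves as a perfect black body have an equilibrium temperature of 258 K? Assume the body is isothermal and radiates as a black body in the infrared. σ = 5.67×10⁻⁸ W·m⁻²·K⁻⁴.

For an isothermal black-emitting sphere, (1−a)S·πr² = σ·4πr²·T⁴ ⇒ S = 4σT⁴/(1−a).
S = 4·5.67×10⁻⁸·(258)⁴/1.00 = 1005 W/m².
Flux falls as S = L/(4πd²), so d = √(L/(4πS)) = √(5.66×10²⁵/(4π·1005)).

d ≈ 6.69×10¹⁰ m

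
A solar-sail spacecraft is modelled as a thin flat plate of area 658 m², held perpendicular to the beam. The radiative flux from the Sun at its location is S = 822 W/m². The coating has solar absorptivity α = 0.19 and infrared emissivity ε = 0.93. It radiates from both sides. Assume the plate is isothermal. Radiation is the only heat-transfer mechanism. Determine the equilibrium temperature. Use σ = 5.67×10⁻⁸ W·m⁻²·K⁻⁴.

At equilibrium, absorbed power = emitted power.
Absorbing cross-section = A = 658.0 m²; emitting surface = 2A = 1316 m² (ratio 2).
αS·A_cross = εσ·A_surf·T⁴  ⇒  T⁴ = αS/(ε·2σ).
T⁴ = 0.190·822/(0.93·2·5.67×10⁻⁸) = 1.481×10⁹ K⁴.
T = (1.481×10⁹)^(1/4).

T ≈ 196 K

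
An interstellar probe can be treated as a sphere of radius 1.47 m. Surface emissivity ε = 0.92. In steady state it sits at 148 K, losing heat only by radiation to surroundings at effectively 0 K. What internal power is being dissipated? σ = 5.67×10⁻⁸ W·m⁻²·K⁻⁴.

P ≈ 680 W

Steady state: P = εσA T⁴.
A = 4πr² = 27.15 m²; T⁴ = (148)⁴ = 4.798×10⁸ K⁴.
P = 0.92 × 5.67×10⁻⁸ × 27.15 × 4.798×10⁸.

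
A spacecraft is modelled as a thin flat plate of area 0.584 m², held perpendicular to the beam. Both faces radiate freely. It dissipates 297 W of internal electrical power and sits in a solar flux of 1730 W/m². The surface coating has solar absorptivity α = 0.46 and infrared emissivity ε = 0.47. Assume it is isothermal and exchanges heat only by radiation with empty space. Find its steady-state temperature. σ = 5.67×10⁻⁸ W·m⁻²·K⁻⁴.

At steady state, absorbed solar power + internal power = radiated power.
Absorbed: α·S·A_cross = 0.46·1730·0.5840 = 464.7 W (cross-section A).
Total input = 464.7 + 297 = 761.7 W.
Radiated: εσ·A_surf·T⁴ with A_surf = 2A = 1.168 m².
T⁴ = 761.7/(0.47·5.67×10⁻⁸·1.168) = 2.447×10¹⁰ K⁴.

T ≈ 396 K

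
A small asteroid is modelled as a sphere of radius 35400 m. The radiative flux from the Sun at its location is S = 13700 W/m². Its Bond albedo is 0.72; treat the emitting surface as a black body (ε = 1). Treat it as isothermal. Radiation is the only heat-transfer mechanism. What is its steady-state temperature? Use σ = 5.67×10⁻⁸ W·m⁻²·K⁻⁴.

At equilibrium, absorbed power = emitted power.
Absorbing cross-section = πr² = 3.937×10⁹ m²; emitting surface = 4πr² = 1.575×10¹⁰ m² (ratio 4).
(1−a)S·A_cross = εσ·A_surf·T⁴  ⇒  T⁴ = (1−a)S/(4σ).
T⁴ = 0.280·13700/(4·5.67×10⁻⁸) = 1.691×10¹⁰ K⁴.
T = (1.691×10¹⁰)^(1/4).

T ≈ 361 K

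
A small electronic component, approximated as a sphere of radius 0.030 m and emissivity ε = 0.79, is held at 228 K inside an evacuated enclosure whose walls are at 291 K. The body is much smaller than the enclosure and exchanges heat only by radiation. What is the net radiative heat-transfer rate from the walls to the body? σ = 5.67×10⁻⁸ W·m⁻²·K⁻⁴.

For a small grey body in a large enclosure: P_net = εσA(T_body⁴ − T_wall⁴).
A = 4πr² = 0.01131 m²; T_body⁴ − T_wall⁴ = 2.702×10⁹ − 7.171×10⁹ = -4.469×10⁹ K⁴.
|P_net| = 0.79·5.67×10⁻⁸·0.01131·4.469×10⁹.

P_net ≈ 2.26 W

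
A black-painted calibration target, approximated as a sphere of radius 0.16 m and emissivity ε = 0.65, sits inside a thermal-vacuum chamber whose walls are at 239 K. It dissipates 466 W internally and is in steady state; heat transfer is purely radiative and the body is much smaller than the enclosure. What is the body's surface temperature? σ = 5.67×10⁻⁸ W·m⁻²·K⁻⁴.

T ≈ 454 K

For a small grey body in a large enclosure, net radiated power = εσA(T⁴ − T_w⁴).
Steady state: P = εσA(T⁴ − T_w⁴) with A = 4πr² = 0.3217 m².
T⁴ = P/(εσA) + T_w⁴ = 466/(0.65·5.67×10⁻⁸·0.3217) + (239)⁴
    = 3.930×10¹⁰ + 3.263×10⁹ = 4.257×10¹⁰ K⁴.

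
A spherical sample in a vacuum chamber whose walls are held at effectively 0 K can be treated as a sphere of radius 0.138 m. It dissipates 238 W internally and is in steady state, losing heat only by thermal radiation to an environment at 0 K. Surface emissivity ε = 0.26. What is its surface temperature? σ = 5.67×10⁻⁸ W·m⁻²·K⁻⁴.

T ≈ 510 K

Steady state: internal power = radiated power, P = εσA T⁴.
Radiating area A = 4πr² = 0.2393 m².
T⁴ = P/(εσA) = 238/(0.26·5.67×10⁻⁸·0.2393) = 6.746×10¹⁰ K⁴.
T = (6.746×10¹⁰)^(1/4).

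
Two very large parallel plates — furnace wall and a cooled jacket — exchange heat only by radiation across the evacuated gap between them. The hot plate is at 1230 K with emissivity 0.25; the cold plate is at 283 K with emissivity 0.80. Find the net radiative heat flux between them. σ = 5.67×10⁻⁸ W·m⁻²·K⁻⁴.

q ≈ 30500 W/m²

For two infinite grey parallel plates, q = σ(T₁⁴ − T₂⁴)/(1/ε₁ + 1/ε₂ − 1).
T₁⁴ − T₂⁴ = 2.289×10¹² − 6.414×10⁹ = 2.282×10¹² K⁴.
1/ε₁ + 1/ε₂ − 1 = 4.000 + 1.250 − 1 = 4.250.
q = 5.67×10⁻⁸ × 2.282×10¹² / 4.250.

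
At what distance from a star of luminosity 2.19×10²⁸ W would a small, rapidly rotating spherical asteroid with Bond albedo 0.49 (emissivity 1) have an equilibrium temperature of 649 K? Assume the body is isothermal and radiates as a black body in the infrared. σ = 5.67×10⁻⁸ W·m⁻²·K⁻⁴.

d ≈ 1.49×10¹¹ m

For an isothermal black-emitting sphere, (1−a)S·πr² = σ·4πr²·T⁴ ⇒ S = 4σT⁴/(1−a).
S = 4·5.67×10⁻⁸·(649)⁴/0.510 = 78900 W/m².
Flux falls as S = L/(4πd²), so d = √(L/(4πS)) = √(2.19×10²⁸/(4π·78900)).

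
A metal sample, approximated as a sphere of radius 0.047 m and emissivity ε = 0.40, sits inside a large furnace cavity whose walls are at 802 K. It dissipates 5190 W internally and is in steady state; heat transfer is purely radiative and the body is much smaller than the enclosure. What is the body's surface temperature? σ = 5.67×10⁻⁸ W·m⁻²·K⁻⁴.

For a small grey body in a large enclosure, net radiated power = εσA(T⁴ − T_w⁴).
Steady state: P = εσA(T⁴ − T_w⁴) with A = 4πr² = 0.02776 m².
T⁴ = P/(εσA) + T_w⁴ = 5190/(0.40·5.67×10⁻⁸·0.02776) + (802)⁴
    = 8.244×10¹² + 4.137×10¹¹ = 8.657×10¹² K⁴.

T ≈ 1720 K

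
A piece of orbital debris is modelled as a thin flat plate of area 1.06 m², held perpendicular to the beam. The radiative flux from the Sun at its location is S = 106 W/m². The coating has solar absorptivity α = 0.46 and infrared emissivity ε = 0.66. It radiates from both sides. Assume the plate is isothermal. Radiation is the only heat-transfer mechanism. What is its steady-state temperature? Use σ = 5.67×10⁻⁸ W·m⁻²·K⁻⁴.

At equilibrium, absorbed power = emitted power.
Absorbing cross-section = A = 1.060 m²; emitting surface = 2A = 2.120 m² (ratio 2).
αS·A_cross = εσ·A_surf·T⁴  ⇒  T⁴ = αS/(ε·2σ).
T⁴ = 0.460·106/(0.66·2·5.67×10⁻⁸) = 6.515×10⁸ K⁴.
T = (6.515×10⁸)^(1/4).

T ≈ 160 K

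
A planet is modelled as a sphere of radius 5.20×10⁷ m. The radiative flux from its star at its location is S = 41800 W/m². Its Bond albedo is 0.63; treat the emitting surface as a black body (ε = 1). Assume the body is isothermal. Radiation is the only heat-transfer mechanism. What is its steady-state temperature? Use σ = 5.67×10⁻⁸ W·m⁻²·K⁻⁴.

At equilibrium, absorbed power = emitted power.
Absorbing cross-section = πr² = 8.495×10¹⁵ m²; emitting surface = 4πr² = 3.398×10¹⁶ m² (ratio 4).
(1−a)S·A_cross = εσ·A_surf·T⁴  ⇒  T⁴ = (1−a)S/(4σ).
T⁴ = 0.370·41800/(4·5.67×10⁻⁸) = 6.819×10¹⁰ K⁴.
T = (6.819×10¹⁰)^(1/4).

T ≈ 511 K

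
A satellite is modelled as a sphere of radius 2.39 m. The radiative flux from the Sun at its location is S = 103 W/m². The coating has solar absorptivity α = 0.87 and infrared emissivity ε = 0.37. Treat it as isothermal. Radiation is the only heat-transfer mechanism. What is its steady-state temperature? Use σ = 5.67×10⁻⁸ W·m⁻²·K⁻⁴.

T ≈ 181 K

At equilibrium, absorbed power = emitted power.
Absorbing cross-section = πr² = 17.95 m²; emitting surface = 4πr² = 71.78 m² (ratio 4).
αS·A_cross = εσ·A_surf·T⁴  ⇒  T⁴ = αS/(ε·4σ).
T⁴ = 0.870·103/(0.37·4·5.67×10⁻⁸) = 1.068×10⁹ K⁴.
T = (1.068×10⁹)^(1/4).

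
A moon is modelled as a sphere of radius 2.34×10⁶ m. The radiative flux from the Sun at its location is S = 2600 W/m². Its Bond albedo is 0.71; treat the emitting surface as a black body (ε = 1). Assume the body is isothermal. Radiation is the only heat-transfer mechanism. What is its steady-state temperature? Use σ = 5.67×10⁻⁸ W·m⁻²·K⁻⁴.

At equilibrium, absorbed power = emitted power.
Absorbing cross-section = πr² = 1.720×10¹³ m²; emitting surface = 4πr² = 6.881×10¹³ m² (ratio 4).
(1−a)S·A_cross = εσ·A_surf·T⁴  ⇒  T⁴ = (1−a)S/(4σ).
T⁴ = 0.290·2600/(4·5.67×10⁻⁸) = 3.325×10⁹ K⁴.
T = (3.325×10⁹)^(1/4).

T ≈ 240 K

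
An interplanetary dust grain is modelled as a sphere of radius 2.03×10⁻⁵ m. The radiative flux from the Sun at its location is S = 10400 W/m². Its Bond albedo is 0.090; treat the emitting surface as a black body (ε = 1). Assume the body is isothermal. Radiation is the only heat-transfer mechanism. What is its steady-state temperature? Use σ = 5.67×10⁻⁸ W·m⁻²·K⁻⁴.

At equilibrium, absorbed power = emitted power.
Absorbing cross-section = πr² = 1.295×10⁻⁹ m²; emitting surface = 4πr² = 5.178×10⁻⁹ m² (ratio 4).
(1−a)S·A_cross = εσ·A_surf·T⁴  ⇒  T⁴ = (1−a)S/(4σ).
T⁴ = 0.910·10400/(4·5.67×10⁻⁸) = 4.173×10¹⁰ K⁴.
T = (4.173×10¹⁰)^(1/4).

T ≈ 452 K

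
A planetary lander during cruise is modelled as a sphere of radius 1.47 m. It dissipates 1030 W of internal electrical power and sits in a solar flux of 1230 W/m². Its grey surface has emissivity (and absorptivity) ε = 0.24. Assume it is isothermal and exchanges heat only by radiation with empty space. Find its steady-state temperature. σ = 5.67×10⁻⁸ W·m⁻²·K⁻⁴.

T ≈ 301 K

At steady state, absorbed solar power + internal power = radiated power.
Absorbed: α·S·A_cross = 0.24·1230·6.789 = 2004 W (cross-section πr²).
Total input = 2004 + 1030 = 3034 W.
Radiated: εσ·A_surf·T⁴ with A_surf = 4πr² = 27.15 m².
T⁴ = 3034/(0.24·5.67×10⁻⁸·27.15) = 8.211×10⁹ K⁴.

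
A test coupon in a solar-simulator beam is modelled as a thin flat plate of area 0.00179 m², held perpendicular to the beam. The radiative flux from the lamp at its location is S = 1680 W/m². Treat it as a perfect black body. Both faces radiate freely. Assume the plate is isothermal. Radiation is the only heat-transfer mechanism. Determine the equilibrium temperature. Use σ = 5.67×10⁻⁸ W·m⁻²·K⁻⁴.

T ≈ 349 K

At equilibrium, absorbed power = emitted power.
Absorbing cross-section = A = 0.001790 m²; emitting surface = 2A = 0.003580 m² (ratio 2).
S·A_cross = εσ·A_surf·T⁴  ⇒  T⁴ = S/(2σ).
T⁴ = 1.00·1680/(2·5.67×10⁻⁸) = 1.481×10¹⁰ K⁴.
T = (1.481×10¹⁰)^(1/4).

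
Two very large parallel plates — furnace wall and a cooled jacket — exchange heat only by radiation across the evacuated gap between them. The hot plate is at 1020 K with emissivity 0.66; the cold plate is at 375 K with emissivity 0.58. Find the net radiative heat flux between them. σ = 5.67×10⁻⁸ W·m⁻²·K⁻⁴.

q ≈ 26900 W/m²

For two infinite grey parallel plates, q = σ(T₁⁴ − T₂⁴)/(1/ε₁ + 1/ε₂ − 1).
T₁⁴ − T₂⁴ = 1.082×10¹² − 1.978×10¹⁰ = 1.063×10¹² K⁴.
1/ε₁ + 1/ε₂ − 1 = 1.515 + 1.724 − 1 = 2.239.
q = 5.67×10⁻⁸ × 1.063×10¹² / 2.239.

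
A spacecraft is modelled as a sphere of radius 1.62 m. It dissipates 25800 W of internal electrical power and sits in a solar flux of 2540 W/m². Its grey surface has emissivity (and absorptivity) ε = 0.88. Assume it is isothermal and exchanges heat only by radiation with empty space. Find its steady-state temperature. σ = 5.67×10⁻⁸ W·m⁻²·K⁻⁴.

T ≈ 405 K

At steady state, absorbed solar power + internal power = radiated power.
Absorbed: α·S·A_cross = 0.88·2540·8.245 = 18430 W (cross-section πr²).
Total input = 18430 + 25800 = 44230 W.
Radiated: εσ·A_surf·T⁴ with A_surf = 4πr² = 32.98 m².
T⁴ = 44230/(0.88·5.67×10⁻⁸·32.98) = 2.688×10¹⁰ K⁴.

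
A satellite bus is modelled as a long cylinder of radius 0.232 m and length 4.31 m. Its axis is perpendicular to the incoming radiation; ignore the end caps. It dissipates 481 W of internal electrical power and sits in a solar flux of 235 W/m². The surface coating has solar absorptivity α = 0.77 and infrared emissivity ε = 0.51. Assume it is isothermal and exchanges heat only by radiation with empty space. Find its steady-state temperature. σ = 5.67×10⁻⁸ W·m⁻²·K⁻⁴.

T ≈ 261 K

At steady state, absorbed solar power + internal power = radiated power.
Absorbed: α·S·A_cross = 0.77·235·2.000 = 361.9 W (cross-section 2rL).
Total input = 361.9 + 481 = 842.9 W.
Radiated: εσ·A_surf·T⁴ with A_surf = 2πrL = 6.283 m².
T⁴ = 842.9/(0.51·5.67×10⁻⁸·6.283) = 4.639×10⁹ K⁴.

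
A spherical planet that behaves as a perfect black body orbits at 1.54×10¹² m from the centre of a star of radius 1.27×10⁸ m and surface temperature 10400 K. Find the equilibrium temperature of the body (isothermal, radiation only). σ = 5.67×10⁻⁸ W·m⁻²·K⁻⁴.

T ≈ 66.8 K

The star's surface emits σT_*⁴; at distance d the flux is S = σT_*⁴(R_*/d)².
S = 5.67×10⁻⁸·(10400)⁴·(1.27×10⁸/1.54×10¹²)² = 4.511 W/m².
For an isothermal sphere T⁴ = (1−a)S/(4σ) = 1.989×10⁷ K⁴.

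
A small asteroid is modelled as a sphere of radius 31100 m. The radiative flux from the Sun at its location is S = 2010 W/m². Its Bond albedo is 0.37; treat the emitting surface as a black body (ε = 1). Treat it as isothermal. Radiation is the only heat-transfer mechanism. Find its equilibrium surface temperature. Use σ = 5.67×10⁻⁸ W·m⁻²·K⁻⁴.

T ≈ 273 K

At equilibrium, absorbed power = emitted power.
Absorbing cross-section = πr² = 3.039×10⁹ m²; emitting surface = 4πr² = 1.215×10¹⁰ m² (ratio 4).
(1−a)S·A_cross = εσ·A_surf·T⁴  ⇒  T⁴ = (1−a)S/(4σ).
T⁴ = 0.630·2010/(4·5.67×10⁻⁸) = 5.583×10⁹ K⁴.
T = (5.583×10⁹)^(1/4).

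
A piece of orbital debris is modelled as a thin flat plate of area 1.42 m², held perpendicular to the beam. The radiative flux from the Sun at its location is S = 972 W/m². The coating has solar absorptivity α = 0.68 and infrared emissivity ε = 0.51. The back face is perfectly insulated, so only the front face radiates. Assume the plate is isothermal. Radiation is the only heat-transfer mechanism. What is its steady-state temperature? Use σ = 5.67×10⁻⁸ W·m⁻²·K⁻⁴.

T ≈ 389 K

At equilibrium, absorbed power = emitted power.
Absorbing cross-section = A = 1.420 m²; emitting surface = A = 1.420 m² (ratio 1).
αS·A_cross = εσ·A_surf·T⁴  ⇒  T⁴ = αS/(ε·1σ).
T⁴ = 0.680·972/(0.51·1·5.67×10⁻⁸) = 2.286×10¹⁰ K⁴.
T = (2.286×10¹⁰)^(1/4).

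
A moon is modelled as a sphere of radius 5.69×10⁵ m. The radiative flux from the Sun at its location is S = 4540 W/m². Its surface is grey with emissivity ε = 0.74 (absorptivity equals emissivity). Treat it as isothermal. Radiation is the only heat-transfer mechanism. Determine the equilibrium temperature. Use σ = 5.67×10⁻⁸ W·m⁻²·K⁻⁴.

T ≈ 376 K

At equilibrium, absorbed power = emitted power.
Absorbing cross-section = πr² = 1.017×10¹² m²; emitting surface = 4πr² = 4.069×10¹² m² (ratio 4).
εS·A_cross = εσ·A_surf·T⁴  ⇒  T⁴ = S/(4σ)   (ε cancels).
T⁴ = 4540/(4·5.67×10⁻⁸) = 2.002×10¹⁰ K⁴.
T = (2.002×10¹⁰)^(1/4).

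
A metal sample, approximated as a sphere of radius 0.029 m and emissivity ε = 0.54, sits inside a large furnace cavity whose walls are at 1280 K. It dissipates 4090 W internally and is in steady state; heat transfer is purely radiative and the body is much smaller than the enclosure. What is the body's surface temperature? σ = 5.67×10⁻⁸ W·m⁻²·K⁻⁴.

For a small grey body in a large enclosure, net radiated power = εσA(T⁴ − T_w⁴).
Steady state: P = εσA(T⁴ − T_w⁴) with A = 4πr² = 0.01057 m².
T⁴ = P/(εσA) + T_w⁴ = 4090/(0.54·5.67×10⁻⁸·0.01057) + (1280)⁴
    = 1.264×10¹³ + 2.684×10¹² = 1.532×10¹³ K⁴.

T ≈ 1980 K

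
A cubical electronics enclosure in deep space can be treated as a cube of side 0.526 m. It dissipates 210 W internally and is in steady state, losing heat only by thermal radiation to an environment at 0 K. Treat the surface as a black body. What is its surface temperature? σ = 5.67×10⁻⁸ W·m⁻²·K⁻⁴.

T ≈ 217 K

Steady state: internal power = radiated power, P = εσA T⁴.
Radiating area A = 6L² = 1.660 m².
T⁴ = P/(εσA) = 210/(1.0·5.67×10⁻⁸·1.660) = 2.231×10⁹ K⁴.
T = (2.231×10⁹)^(1/4).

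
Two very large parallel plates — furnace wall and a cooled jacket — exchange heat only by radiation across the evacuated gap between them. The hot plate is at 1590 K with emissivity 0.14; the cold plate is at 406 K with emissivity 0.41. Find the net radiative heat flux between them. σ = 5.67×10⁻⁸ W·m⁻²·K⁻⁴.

For two infinite grey parallel plates, q = σ(T₁⁴ − T₂⁴)/(1/ε₁ + 1/ε₂ − 1).
T₁⁴ − T₂⁴ = 6.391×10¹² − 2.717×10¹⁰ = 6.364×10¹² K⁴.
1/ε₁ + 1/ε₂ − 1 = 7.143 + 2.439 − 1 = 8.582.
q = 5.67×10⁻⁸ × 6.364×10¹² / 8.582.

q ≈ 42000 W/m²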